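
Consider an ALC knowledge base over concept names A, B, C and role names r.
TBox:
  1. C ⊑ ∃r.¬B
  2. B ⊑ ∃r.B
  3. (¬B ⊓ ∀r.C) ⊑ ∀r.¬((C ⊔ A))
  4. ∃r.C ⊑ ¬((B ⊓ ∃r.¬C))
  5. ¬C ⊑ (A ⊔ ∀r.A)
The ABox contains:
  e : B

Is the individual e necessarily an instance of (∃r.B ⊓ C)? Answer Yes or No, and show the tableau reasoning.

1. e : (∃r.B ⊓ C)?  L(e) = {B} ∪ {(∀r.¬B ⊔ ¬C)}
   apply at e: B⊑∃r.B
   open: L(e) ⊇ {A, B, ¬C, ∀r.¬C, ∃r.B} (+ ∃-successors) — e ∉ (∃r.B ⊓ C) possible
2. Hence e : (∃r.B ⊓ C): not entailed.

No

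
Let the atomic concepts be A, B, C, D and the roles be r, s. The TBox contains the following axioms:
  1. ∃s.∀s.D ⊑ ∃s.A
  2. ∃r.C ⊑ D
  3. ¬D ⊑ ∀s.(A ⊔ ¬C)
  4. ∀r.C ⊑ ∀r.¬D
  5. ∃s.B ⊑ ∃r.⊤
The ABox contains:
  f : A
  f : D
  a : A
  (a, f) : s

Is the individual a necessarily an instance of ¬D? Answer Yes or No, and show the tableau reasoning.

No

1. a : ¬D?  L(a) = {A} ∪ {D}
   open: L(a) ⊇ {A, D, ∀s.¬B, ∀s.∃s.¬D, ∃r.¬C} (+ ∃-successors) — a ∉ ¬D possible
2. Hence a : ¬D: not entailed.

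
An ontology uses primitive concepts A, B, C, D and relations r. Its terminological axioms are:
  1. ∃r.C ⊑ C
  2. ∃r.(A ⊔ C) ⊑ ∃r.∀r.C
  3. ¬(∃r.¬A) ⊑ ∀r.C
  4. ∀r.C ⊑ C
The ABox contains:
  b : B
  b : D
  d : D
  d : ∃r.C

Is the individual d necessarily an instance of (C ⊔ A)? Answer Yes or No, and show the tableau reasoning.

1. d : (C ⊔ A)?  L(d) = {D, ∃r.C} ∪ {(¬C ⊓ ¬A)}
   clash {C, ¬C} at d — d ∈ (C ⊔ A)
2. Hence d : (C ⊔ A): entailed.

Yes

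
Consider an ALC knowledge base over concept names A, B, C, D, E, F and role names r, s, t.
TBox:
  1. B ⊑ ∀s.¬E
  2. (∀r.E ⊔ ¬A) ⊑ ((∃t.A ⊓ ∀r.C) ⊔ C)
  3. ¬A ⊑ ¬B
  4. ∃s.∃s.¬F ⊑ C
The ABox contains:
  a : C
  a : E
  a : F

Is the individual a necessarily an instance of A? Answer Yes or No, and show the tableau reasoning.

1. a : A?  L(a) = {C, E, F} ∪ {¬A}
   apply at a: ¬A⊑¬B
   open: L(a) ⊇ {C, E, F, ¬A, ¬B} — a ∉ A possible
2. Hence a : A: not entailed.

No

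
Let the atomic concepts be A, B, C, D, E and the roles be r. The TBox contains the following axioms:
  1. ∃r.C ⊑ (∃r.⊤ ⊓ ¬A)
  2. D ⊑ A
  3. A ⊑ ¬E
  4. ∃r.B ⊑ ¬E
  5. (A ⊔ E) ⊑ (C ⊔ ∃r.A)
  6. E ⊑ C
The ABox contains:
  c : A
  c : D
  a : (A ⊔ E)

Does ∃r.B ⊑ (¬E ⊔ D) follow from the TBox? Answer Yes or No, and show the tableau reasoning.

Yes

1. ∃r.B ⊑ (¬E ⊔ D)  ⇔  (∃r.B ⊓ (E ⊓ ¬D)) unsat w.r.t. T
   all branches close; clash {E, ¬E} at x₀
2. Hence ∃r.B ⊑ (¬E ⊔ D): entailed.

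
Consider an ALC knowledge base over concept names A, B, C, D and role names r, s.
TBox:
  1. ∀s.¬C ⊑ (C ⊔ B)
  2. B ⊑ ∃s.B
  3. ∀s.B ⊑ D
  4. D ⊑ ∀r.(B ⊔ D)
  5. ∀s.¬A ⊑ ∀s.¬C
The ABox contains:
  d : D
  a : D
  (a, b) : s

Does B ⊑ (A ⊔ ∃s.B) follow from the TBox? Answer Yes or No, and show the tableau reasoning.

1. B ⊑ (A ⊔ ∃s.B)  ⇔  (B ⊓ (¬A ⊓ ∀s.¬B)) unsat w.r.t. T
   all branches close; clash {B, ¬B} at an ∃-successor
2. Hence B ⊑ (A ⊔ ∃s.B): entailed.

Yes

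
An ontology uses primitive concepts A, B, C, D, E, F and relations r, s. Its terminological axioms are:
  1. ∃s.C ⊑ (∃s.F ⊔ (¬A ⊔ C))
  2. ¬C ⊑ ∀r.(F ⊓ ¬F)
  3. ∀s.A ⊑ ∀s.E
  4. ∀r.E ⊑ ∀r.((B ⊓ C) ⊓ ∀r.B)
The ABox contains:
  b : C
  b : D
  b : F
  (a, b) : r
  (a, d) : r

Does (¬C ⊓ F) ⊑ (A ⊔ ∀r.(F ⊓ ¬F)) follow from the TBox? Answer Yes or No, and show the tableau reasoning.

1. (¬C ⊓ F) ⊑ (A ⊔ ∀r.(F ⊓ ¬F))  ⇔  ((¬C ⊓ F) ⊓ (¬A ⊓ ∃r.(¬F ⊔ F))) unsat w.r.t. T
   all branches close; clash {F, ¬F} at an ∃-successor
2. Hence (¬C ⊓ F) ⊑ (A ⊔ ∀r.(F ⊓ ¬F)): entailed.

Yes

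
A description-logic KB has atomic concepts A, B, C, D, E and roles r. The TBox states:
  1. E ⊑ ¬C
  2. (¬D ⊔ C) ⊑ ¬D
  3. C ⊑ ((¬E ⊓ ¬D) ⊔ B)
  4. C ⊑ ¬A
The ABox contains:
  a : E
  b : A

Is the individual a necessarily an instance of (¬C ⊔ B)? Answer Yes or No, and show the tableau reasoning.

Yes

1. a : (¬C ⊔ B)?  L(a) = {E} ∪ {(C ⊓ ¬B)}
   clash {C, ¬C} at a — a ∈ (¬C ⊔ B)
2. Hence a : (¬C ⊔ B): entailed.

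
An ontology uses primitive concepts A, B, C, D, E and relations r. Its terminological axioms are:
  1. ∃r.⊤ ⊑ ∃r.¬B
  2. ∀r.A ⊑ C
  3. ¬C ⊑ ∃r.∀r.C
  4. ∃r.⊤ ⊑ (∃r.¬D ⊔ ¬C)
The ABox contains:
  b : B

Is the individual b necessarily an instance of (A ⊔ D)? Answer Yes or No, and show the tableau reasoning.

No

1. b : (A ⊔ D)?  L(b) = {B} ∪ {(¬A ⊓ ¬D)}
   open: L(b) ⊇ {B, C, ¬A, ¬D, ∀r.⊥} — b ∉ (A ⊔ D) possible
2. Hence b : (A ⊔ D): not entailed.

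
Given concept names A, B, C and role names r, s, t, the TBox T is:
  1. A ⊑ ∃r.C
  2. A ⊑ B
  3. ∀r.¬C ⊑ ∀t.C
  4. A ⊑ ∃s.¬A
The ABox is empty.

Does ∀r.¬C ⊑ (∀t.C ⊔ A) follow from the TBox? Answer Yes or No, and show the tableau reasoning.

Yes

1. ∀r.¬C ⊑ (∀t.C ⊔ A)  ⇔  (∀r.¬C ⊓ (∃t.¬C ⊓ ¬A)) unsat w.r.t. T
   all branches close; clash {C, ¬C} at an ∃-successor
2. Hence ∀r.¬C ⊑ (∀t.C ⊔ A): entailed.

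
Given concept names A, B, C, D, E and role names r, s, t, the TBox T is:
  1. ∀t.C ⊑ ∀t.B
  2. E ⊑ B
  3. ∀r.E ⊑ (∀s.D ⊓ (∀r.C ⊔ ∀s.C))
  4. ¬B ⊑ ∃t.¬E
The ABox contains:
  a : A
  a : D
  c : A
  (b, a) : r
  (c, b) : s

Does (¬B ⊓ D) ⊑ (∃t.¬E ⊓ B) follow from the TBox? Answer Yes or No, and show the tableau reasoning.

1. (¬B ⊓ D) ⊑ (∃t.¬E ⊓ B)  ⇔  ((¬B ⊓ D) ⊓ (∀t.E ⊔ ¬B)) unsat w.r.t. T
   apply at x₀: ¬B⊑∃t.¬E
   open: L(x₀) ⊇ {D, ¬B, ¬E, ∃r.¬E, ∃t.¬C, …} (+ ∃-successors)
2. Hence (¬B ⊓ D) ⊑ (∃t.¬E ⊓ B): not entailed.

No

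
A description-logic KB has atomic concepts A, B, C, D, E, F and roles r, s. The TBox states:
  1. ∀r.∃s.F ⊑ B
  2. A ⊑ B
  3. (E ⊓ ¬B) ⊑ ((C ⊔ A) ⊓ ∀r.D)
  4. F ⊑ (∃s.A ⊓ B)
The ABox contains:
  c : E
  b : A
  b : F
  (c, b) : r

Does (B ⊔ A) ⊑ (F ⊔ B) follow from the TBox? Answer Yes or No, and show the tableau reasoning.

Yes

1. (B ⊔ A) ⊑ (F ⊔ B)  ⇔  ((B ⊔ A) ⊓ (¬F ⊓ ¬B)) unsat w.r.t. T
   all branches close; clash {B, ¬B} at x₀
2. Hence (B ⊔ A) ⊑ (F ⊔ B): entailed.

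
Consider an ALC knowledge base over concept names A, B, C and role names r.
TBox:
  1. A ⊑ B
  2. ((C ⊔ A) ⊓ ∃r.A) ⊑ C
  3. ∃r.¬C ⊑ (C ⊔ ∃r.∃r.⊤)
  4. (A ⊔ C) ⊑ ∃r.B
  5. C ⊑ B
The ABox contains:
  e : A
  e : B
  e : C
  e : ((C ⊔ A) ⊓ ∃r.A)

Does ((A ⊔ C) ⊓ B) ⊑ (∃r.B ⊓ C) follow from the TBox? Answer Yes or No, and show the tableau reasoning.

No

1. ((A ⊔ C) ⊓ B) ⊑ (∃r.B ⊓ C)  ⇔  (((A ⊔ C) ⊓ B) ⊓ (∀r.¬B ⊔ ¬C)) unsat w.r.t. T
   apply at x₀: (A ⊔ C)⊑∃r.B
   open: L(x₀) ⊇ {A, B, ¬C, ∀r.C, ∀r.¬A, …} (+ ∃-successors)
2. Hence ((A ⊔ C) ⊓ B) ⊑ (∃r.B ⊓ C): not entailed.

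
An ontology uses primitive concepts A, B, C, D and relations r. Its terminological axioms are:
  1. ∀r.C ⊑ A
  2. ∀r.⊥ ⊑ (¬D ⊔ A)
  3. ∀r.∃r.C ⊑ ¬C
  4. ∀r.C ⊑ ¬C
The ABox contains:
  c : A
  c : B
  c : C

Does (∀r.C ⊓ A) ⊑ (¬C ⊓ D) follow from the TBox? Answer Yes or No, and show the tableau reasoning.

1. (∀r.C ⊓ A) ⊑ (¬C ⊓ D)  ⇔  ((∀r.C ⊓ A) ⊓ (C ⊔ ¬D)) unsat w.r.t. T
   apply at x₀: ∀r.C⊑¬C
   open: L(x₀) ⊇ {A, ¬C, ¬D, ∀r.C, ∃r.⊤} (+ ∃-successors)
2. Hence (∀r.C ⊓ A) ⊑ (¬C ⊓ D): not entailed.

No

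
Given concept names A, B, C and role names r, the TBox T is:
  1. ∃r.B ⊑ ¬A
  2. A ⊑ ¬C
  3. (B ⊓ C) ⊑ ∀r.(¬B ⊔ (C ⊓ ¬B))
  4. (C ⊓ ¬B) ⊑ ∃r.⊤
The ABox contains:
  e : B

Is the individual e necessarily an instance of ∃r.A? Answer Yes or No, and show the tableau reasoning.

1. e : ∃r.A?  L(e) = {B} ∪ {∀r.¬A}
   open: L(e) ⊇ {B, ¬A, ¬C, ∀r.¬A} — e ∉ ∃r.A possible
2. Hence e : ∃r.A: not entailed.

No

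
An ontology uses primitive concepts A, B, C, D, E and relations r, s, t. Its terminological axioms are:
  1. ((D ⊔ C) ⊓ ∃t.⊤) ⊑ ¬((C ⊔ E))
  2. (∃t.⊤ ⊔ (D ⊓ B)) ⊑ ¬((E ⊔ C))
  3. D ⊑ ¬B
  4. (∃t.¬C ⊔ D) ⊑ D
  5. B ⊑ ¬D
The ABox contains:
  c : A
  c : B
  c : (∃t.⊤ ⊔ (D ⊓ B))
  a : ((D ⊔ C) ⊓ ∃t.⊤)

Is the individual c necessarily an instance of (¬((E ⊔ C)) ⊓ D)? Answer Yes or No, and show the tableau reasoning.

1. c : (¬((E ⊔ C)) ⊓ D)?  L(c) = {A, B, (∃t.⊤ ⊔ (D ⊓ B))} ∪ {((E ⊔ C) ⊔ ¬D)}
   apply at c: (∃t.⊤ ⊔ (D ⊓ B))⊑¬((E ⊔ C)); B⊑¬D
   open: L(c) ⊇ {A, B, ¬C, ¬D, ¬E, …} (+ ∃-successors) — c ∉ (¬((E ⊔ C)) ⊓ D) possible
2. Hence c : (¬((E ⊔ C)) ⊓ D): not entailed.

No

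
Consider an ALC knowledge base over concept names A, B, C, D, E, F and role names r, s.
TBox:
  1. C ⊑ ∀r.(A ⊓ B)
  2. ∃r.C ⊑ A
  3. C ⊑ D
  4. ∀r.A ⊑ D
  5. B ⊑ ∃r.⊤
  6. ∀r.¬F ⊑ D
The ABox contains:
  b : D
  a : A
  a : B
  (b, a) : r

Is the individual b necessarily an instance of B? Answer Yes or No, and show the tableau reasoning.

1. b : B?  L(b) = {D} ∪ {¬B}
   open: L(b) ⊇ {D, ¬B, ¬C, ∀r.¬C} — b ∉ B possible
2. Hence b : B: not entailed.

No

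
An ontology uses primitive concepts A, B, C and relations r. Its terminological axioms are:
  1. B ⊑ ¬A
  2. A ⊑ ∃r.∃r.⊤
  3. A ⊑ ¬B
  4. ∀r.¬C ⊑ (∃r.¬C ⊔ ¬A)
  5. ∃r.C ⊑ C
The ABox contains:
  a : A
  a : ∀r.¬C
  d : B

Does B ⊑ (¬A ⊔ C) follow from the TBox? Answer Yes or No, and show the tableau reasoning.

Yes

1. B ⊑ (¬A ⊔ C)  ⇔  (B ⊓ (A ⊓ ¬C)) unsat w.r.t. T
   all branches close; clash {B, ¬B} at x₀
2. Hence B ⊑ (¬A ⊔ C): entailed.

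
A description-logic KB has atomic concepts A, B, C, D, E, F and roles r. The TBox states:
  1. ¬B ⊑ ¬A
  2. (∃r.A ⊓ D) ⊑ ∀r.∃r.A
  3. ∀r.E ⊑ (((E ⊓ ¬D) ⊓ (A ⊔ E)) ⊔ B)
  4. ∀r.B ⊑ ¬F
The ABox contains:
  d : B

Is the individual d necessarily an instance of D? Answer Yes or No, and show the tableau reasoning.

No

1. d : D?  L(d) = {B} ∪ {¬D}
   open: L(d) ⊇ {B, ¬D, ∃r.¬B, ∃r.¬E} (+ ∃-successors) — d ∉ D possible
2. Hence d : D: not entailed.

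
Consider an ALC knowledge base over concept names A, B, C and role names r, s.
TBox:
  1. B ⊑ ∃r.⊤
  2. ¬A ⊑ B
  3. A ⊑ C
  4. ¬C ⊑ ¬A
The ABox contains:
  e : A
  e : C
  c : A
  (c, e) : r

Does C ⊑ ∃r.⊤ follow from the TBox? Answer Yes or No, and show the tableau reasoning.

1. C ⊑ ∃r.⊤  ⇔  (C ⊓ ∀r.⊥) unsat w.r.t. T
   open: L(x₀) ⊇ {A, C, ¬B, ∀r.⊥}
2. Hence C ⊑ ∃r.⊤: not entailed.

No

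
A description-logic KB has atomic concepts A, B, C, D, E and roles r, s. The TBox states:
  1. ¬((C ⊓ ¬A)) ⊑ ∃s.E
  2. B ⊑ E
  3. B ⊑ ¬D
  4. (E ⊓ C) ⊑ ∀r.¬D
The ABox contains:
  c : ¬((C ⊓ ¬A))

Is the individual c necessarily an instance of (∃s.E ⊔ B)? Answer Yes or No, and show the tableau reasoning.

1. c : (∃s.E ⊔ B)?  L(c) = {¬((C ⊓ ¬A))} ∪ {(∀s.¬E ⊓ ¬B)}
   clash {E, ¬E} at an ∃-successor — c ∈ (∃s.E ⊔ B)
2. Hence c : (∃s.E ⊔ B): entailed.

Yes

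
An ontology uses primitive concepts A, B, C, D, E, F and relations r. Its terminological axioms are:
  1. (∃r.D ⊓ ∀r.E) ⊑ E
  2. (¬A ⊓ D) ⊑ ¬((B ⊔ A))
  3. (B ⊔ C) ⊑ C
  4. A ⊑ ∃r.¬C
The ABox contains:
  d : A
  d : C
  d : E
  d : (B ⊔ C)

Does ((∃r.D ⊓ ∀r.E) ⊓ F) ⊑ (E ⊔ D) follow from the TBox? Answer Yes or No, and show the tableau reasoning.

Yes

1. ((∃r.D ⊓ ∀r.E) ⊓ F) ⊑ (E ⊔ D)  ⇔  (((∃r.D ⊓ ∀r.E) ⊓ F) ⊓ (¬E ⊓ ¬D)) unsat w.r.t. T
   all branches close; clash {E, ¬E} at x₀
2. Hence ((∃r.D ⊓ ∀r.E) ⊓ F) ⊑ (E ⊔ D): entailed.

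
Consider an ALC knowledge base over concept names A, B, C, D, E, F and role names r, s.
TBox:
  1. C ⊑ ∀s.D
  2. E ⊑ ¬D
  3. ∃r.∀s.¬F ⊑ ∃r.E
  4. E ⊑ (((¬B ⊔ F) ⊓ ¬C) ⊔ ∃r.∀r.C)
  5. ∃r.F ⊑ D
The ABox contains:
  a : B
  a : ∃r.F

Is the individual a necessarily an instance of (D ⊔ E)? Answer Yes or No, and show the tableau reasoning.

Yes

1. a : (D ⊔ E)?  L(a) = {B, ∃r.F} ∪ {(¬D ⊓ ¬E)}
   clash {D, ¬D} at a — a ∈ (D ⊔ E)
2. Hence a : (D ⊔ E): entailed.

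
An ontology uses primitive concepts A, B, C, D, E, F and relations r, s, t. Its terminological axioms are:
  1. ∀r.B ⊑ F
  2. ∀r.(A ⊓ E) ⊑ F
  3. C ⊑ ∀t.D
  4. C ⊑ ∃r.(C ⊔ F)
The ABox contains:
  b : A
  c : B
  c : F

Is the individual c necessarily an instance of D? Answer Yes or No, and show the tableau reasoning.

No

1. c : D?  L(c) = {B, F} ∪ {¬D}
   open: L(c) ⊇ {B, F, ¬C, ¬D} — c ∉ D possible
2. Hence c : D: not entailed.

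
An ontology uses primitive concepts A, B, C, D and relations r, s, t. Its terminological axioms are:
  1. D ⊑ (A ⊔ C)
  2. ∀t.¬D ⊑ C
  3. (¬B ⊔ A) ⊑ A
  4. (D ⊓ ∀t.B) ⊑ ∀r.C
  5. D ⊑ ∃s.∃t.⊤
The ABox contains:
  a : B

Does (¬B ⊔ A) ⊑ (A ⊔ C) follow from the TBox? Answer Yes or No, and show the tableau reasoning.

Yes

1. (¬B ⊔ A) ⊑ (A ⊔ C)  ⇔  ((¬B ⊔ A) ⊓ (¬A ⊓ ¬C)) unsat w.r.t. T
   all branches close; clash {A, ¬A} at x₀
2. Hence (¬B ⊔ A) ⊑ (A ⊔ C): entailed.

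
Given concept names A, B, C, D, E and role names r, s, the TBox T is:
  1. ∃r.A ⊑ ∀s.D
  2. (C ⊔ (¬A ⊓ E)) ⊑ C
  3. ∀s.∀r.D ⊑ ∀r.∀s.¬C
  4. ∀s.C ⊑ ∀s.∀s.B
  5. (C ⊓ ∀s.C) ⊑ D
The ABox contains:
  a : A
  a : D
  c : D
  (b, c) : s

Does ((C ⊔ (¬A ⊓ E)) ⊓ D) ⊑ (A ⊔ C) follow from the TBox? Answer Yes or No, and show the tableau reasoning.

1. ((C ⊔ (¬A ⊓ E)) ⊓ D) ⊑ (A ⊔ C)  ⇔  (((C ⊔ (¬A ⊓ E)) ⊓ D) ⊓ (¬A ⊓ ¬C)) unsat w.r.t. T
   all branches close; clash {C, ¬C} at x₀
2. Hence ((C ⊔ (¬A ⊓ E)) ⊓ D) ⊑ (A ⊔ C): entailed.

Yes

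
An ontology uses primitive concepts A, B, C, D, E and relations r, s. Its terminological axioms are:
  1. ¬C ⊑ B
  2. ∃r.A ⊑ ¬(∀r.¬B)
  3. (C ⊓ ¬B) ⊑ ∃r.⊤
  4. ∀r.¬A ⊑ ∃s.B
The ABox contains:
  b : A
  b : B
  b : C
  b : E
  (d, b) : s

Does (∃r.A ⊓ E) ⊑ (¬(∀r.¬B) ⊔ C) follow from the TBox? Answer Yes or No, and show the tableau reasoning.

1. (∃r.A ⊓ E) ⊑ (¬(∀r.¬B) ⊔ C)  ⇔  ((∃r.A ⊓ E) ⊓ (∀r.¬B ⊓ ¬C)) unsat w.r.t. T
   all branches close; clash {B, ¬B} at an ∃-successor
2. Hence (∃r.A ⊓ E) ⊑ (¬(∀r.¬B) ⊔ C): entailed.

Yes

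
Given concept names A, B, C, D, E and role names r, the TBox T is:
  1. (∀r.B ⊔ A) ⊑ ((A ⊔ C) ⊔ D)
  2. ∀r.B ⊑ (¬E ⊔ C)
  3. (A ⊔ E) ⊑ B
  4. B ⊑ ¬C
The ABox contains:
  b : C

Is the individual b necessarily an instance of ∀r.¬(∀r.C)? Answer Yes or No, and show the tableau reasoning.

No

1. b : ∀r.¬(∀r.C)?  L(b) = {C} ∪ {∃r.∀r.C}
   open: L(b) ⊇ {C, ¬A, ¬B, ¬E, ∃r.¬B, …} (+ ∃-successors) — b ∉ ∀r.¬(∀r.C) possible
2. Hence b : ∀r.¬(∀r.C): not entailed.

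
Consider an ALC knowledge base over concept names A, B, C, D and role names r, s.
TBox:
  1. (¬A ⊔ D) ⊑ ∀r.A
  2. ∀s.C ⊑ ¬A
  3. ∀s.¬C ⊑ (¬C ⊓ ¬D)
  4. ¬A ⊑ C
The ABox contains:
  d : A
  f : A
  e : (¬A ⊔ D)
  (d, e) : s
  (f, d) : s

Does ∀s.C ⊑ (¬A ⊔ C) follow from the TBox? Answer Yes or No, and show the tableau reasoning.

1. ∀s.C ⊑ (¬A ⊔ C)  ⇔  (∀s.C ⊓ (A ⊓ ¬C)) unsat w.r.t. T
   all branches close; clash {A, ¬A} at x₀
2. Hence ∀s.C ⊑ (¬A ⊔ C): entailed.

Yes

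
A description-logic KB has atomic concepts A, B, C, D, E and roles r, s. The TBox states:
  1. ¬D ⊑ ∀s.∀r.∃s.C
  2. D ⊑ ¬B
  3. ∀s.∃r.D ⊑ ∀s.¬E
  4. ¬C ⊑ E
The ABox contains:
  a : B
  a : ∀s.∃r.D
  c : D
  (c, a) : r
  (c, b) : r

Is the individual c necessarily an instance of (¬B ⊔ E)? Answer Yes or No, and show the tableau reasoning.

1. c : (¬B ⊔ E)?  L(c) = {D} ∪ {(B ⊓ ¬E)}
   clash {E, ¬E} at c — c ∈ (¬B ⊔ E)
2. Hence c : (¬B ⊔ E): entailed.

Yes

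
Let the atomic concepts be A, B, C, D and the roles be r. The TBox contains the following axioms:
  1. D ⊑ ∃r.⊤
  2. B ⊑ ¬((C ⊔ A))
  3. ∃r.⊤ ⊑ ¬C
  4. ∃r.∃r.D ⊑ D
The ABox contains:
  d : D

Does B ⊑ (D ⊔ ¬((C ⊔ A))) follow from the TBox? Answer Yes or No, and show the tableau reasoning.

Yes

1. B ⊑ (D ⊔ ¬((C ⊔ A)))  ⇔  (B ⊓ (¬D ⊓ (C ⊔ A))) unsat w.r.t. T
   all branches close; clash {A, ¬A} at x₀
2. Hence B ⊑ (D ⊔ ¬((C ⊔ A))): entailed.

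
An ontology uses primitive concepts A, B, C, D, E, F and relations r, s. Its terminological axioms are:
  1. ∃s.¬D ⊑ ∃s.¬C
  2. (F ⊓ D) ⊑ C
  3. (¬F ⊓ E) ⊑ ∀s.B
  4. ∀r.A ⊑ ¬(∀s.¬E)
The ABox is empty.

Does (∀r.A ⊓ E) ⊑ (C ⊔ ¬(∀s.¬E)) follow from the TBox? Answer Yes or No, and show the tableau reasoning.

1. (∀r.A ⊓ E) ⊑ (C ⊔ ¬(∀s.¬E))  ⇔  ((∀r.A ⊓ E) ⊓ (¬C ⊓ ∀s.¬E)) unsat w.r.t. T
   all branches close; clash {C, ¬C} at x₀
2. Hence (∀r.A ⊓ E) ⊑ (C ⊔ ¬(∀s.¬E)): entailed.

Yes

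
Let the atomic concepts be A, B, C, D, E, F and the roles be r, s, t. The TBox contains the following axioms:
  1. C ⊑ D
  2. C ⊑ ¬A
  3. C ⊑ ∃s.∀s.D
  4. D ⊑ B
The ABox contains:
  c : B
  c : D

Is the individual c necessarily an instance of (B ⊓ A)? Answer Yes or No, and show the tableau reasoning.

No

1. c : (B ⊓ A)?  L(c) = {B, D} ∪ {(¬B ⊔ ¬A)}
   open: L(c) ⊇ {B, D, ¬A, ¬C} — c ∉ (B ⊓ A) possible
2. Hence c : (B ⊓ A): not entailed.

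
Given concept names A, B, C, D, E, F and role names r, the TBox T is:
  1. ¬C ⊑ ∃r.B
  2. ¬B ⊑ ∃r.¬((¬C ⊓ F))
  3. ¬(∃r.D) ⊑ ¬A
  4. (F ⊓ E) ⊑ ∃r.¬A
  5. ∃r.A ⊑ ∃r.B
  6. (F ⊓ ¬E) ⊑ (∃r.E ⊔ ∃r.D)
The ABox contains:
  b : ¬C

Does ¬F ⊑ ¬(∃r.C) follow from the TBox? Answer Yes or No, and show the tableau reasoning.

No

1. ¬F ⊑ ¬(∃r.C)  ⇔  (¬F ⊓ ∃r.C) unsat w.r.t. T
   open: L(x₀) ⊇ {B, C, ¬F, ∀r.¬A, ∃r.C, …} (+ ∃-successors)
2. Hence ¬F ⊑ ¬(∃r.C): not entailed.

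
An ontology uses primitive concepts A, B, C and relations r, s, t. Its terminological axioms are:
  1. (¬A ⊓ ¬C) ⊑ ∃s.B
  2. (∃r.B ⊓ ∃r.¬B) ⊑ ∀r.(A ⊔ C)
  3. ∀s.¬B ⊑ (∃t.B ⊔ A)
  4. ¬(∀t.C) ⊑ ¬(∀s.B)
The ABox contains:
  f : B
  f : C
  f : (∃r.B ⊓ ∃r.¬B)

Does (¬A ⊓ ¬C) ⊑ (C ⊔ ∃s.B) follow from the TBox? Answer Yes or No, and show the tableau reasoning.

Yes

1. (¬A ⊓ ¬C) ⊑ (C ⊔ ∃s.B)  ⇔  ((¬A ⊓ ¬C) ⊓ (¬C ⊓ ∀s.¬B)) unsat w.r.t. T
   all branches close; clash {B, ¬B} at an ∃-successor
2. Hence (¬A ⊓ ¬C) ⊑ (C ⊔ ∃s.B): entailed.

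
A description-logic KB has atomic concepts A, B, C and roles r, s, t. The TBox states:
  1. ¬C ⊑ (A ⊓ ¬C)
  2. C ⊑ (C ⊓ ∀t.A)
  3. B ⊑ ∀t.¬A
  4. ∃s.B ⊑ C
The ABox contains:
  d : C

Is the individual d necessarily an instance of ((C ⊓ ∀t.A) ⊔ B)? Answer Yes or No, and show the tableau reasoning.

1. d : ((C ⊓ ∀t.A) ⊔ B)?  L(d) = {C} ∪ {((¬C ⊔ ∃t.¬A) ⊓ ¬B)}
   clash {A, ¬A} at an ∃-successor — d ∈ ((C ⊓ ∀t.A) ⊔ B)
2. Hence d : ((C ⊓ ∀t.A) ⊔ B): entailed.

Yes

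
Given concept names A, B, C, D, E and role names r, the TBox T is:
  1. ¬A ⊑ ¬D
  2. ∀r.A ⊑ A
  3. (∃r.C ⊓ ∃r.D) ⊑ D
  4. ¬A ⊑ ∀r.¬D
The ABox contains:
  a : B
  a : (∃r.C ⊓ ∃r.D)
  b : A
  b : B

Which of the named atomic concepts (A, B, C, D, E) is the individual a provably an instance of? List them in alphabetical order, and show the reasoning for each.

{A, B, D}

1. a : A?  L(a) = {B, (∃r.C ⊓ ∃r.D)} ∪ {¬A}
   clash {A, ¬A} at a — a ∈ A
2. a : B?  L(a) = {B, (∃r.C ⊓ ∃r.D)} ∪ {¬B}
   clash {B, ¬B} at a — a ∈ B
3. a : C?  L(a) = {B, (∃r.C ⊓ ∃r.D)} ∪ {¬C}
   apply at a: (∃r.C ⊓ ∃r.D)⊑D
   open: L(a) ⊇ {A, B, D, ¬C, ∃r.C, …} (+ ∃-successors) — a ∉ C possible
4. a : D?  L(a) = {B, (∃r.C ⊓ ∃r.D)} ∪ {¬D}
   clash {D, ¬D} at a — a ∈ D
5. a : E?  L(a) = {B, (∃r.C ⊓ ∃r.D)} ∪ {¬E}
   apply at a: (∃r.C ⊓ ∃r.D)⊑D
   open: L(a) ⊇ {A, B, D, ¬E, ∃r.C, …} (+ ∃-successors) — a ∉ E possible
6. Entailed for a: {A, B, D}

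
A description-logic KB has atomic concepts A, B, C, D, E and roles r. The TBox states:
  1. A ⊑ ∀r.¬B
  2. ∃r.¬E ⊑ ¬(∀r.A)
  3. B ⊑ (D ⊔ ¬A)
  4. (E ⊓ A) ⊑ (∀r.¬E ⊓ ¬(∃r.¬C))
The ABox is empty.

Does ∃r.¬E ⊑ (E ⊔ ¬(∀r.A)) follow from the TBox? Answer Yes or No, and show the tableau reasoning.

Yes

1. ∃r.¬E ⊑ (E ⊔ ¬(∀r.A))  ⇔  (∃r.¬E ⊓ (¬E ⊓ ∀r.A)) unsat w.r.t. T
   all branches close; clash {A, ¬A} at an ∃-successor
2. Hence ∃r.¬E ⊑ (E ⊔ ¬(∀r.A)): entailed.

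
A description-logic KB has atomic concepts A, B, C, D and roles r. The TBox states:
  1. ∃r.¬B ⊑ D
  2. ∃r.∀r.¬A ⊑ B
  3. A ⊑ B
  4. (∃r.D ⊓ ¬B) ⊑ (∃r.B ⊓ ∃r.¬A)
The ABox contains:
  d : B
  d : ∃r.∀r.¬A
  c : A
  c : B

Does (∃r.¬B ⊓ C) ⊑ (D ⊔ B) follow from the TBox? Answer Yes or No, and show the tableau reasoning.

Yes

1. (∃r.¬B ⊓ C) ⊑ (D ⊔ B)  ⇔  ((∃r.¬B ⊓ C) ⊓ (¬D ⊓ ¬B)) unsat w.r.t. T
   all branches close; clash {B, ¬B} at x₀
2. Hence (∃r.¬B ⊓ C) ⊑ (D ⊔ B): entailed.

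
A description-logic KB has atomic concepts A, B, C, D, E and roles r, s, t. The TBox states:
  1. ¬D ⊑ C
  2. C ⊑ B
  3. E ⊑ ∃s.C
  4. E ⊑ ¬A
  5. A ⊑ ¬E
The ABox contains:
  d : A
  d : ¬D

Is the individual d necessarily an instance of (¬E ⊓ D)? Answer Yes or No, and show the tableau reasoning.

1. d : (¬E ⊓ D)?  L(d) = {A, ¬D} ∪ {(E ⊔ ¬D)}
   apply at d: ¬D⊑C; A⊑¬E
   open: L(d) ⊇ {A, B, C, ¬D, ¬E} — d ∉ (¬E ⊓ D) possible
2. Hence d : (¬E ⊓ D): not entailed.

No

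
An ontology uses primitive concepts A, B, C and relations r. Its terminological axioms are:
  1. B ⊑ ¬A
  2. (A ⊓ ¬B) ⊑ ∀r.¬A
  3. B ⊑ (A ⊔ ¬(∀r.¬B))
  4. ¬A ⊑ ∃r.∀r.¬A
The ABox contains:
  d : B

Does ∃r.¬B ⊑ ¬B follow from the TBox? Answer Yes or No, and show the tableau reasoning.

No

1. ∃r.¬B ⊑ ¬B  ⇔  (∃r.¬B ⊓ B) unsat w.r.t. T
   apply at x₀: B⊑¬A; B⊑(A ⊔ ¬(∀r.¬B))
   open: L(x₀) ⊇ {B, ¬A, ∃r.B, ∃r.¬B, ∃r.∀r.¬A} (+ ∃-successors)
2. Hence ∃r.¬B ⊑ ¬B: not entailed.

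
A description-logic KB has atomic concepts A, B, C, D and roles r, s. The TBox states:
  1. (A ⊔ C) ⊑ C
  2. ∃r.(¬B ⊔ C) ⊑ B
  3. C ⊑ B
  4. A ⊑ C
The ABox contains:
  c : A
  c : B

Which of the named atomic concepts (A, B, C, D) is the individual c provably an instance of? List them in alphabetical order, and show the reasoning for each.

1. c : A?  L(c) = {A, B} ∪ {¬A}
   clash {A, ¬A} at c — c ∈ A
2. c : B?  L(c) = {A, B} ∪ {¬B}
   clash {B, ¬B} at c — c ∈ B
3. c : C?  L(c) = {A, B} ∪ {¬C}
   clash {C, ¬C} at c — c ∈ C
4. c : D?  L(c) = {A, B} ∪ {¬D}
   apply at c: A⊑C
   open: L(c) ⊇ {A, B, C, ¬D} — c ∉ D possible
5. Entailed for c: {A, B, C}

{A, B, C}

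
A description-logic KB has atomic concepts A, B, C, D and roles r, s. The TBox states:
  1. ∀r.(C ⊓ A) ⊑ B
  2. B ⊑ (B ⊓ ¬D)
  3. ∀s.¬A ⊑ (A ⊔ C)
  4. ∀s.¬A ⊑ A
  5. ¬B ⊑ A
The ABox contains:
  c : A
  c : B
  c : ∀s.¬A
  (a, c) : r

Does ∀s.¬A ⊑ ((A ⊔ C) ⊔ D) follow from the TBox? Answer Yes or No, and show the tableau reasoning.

1. ∀s.¬A ⊑ ((A ⊔ C) ⊔ D)  ⇔  (∀s.¬A ⊓ ((¬A ⊓ ¬C) ⊓ ¬D)) unsat w.r.t. T
   all branches close; clash {A, ¬A} at x₀
2. Hence ∀s.¬A ⊑ ((A ⊔ C) ⊔ D): entailed.

Yes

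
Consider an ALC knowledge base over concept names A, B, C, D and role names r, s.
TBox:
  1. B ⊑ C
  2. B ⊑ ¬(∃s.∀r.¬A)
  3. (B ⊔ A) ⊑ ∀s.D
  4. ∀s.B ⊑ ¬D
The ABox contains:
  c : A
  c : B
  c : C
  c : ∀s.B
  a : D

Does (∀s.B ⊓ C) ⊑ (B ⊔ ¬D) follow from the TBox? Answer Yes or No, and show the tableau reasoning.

1. (∀s.B ⊓ C) ⊑ (B ⊔ ¬D)  ⇔  ((∀s.B ⊓ C) ⊓ (¬B ⊓ D)) unsat w.r.t. T
   all branches close; clash {D, ¬D} at x₀
2. Hence (∀s.B ⊓ C) ⊑ (B ⊔ ¬D): entailed.

Yes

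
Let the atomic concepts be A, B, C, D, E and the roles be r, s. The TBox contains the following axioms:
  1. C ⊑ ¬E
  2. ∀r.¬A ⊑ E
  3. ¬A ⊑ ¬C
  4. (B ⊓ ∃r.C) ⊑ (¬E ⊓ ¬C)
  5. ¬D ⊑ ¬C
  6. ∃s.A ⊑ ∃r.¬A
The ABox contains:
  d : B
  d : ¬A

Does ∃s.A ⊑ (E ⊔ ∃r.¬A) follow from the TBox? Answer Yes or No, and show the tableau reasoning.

1. ∃s.A ⊑ (E ⊔ ∃r.¬A)  ⇔  (∃s.A ⊓ (¬E ⊓ ∀r.A)) unsat w.r.t. T
   all branches close; clash {E, ¬E} at x₀
2. Hence ∃s.A ⊑ (E ⊔ ∃r.¬A): entailed.

Yes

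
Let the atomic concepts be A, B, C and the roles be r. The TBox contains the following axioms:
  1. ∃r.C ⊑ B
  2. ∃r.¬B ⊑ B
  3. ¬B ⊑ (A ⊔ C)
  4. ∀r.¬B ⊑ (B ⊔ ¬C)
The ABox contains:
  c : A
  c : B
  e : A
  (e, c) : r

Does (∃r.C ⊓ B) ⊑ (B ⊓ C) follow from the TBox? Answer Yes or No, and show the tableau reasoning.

No

1. (∃r.C ⊓ B) ⊑ (B ⊓ C)  ⇔  ((∃r.C ⊓ B) ⊓ (¬B ⊔ ¬C)) unsat w.r.t. T
   open: L(x₀) ⊇ {B, ¬C, ∃r.B, ∃r.C} (+ ∃-successors)
2. Hence (∃r.C ⊓ B) ⊑ (B ⊓ C): not entailed.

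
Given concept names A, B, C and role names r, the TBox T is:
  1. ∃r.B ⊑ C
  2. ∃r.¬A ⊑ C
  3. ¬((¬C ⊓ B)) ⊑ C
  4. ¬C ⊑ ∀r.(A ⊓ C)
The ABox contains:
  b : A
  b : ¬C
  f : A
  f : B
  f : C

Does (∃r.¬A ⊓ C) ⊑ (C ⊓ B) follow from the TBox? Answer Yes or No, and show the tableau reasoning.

1. (∃r.¬A ⊓ C) ⊑ (C ⊓ B)  ⇔  ((∃r.¬A ⊓ C) ⊓ (¬C ⊔ ¬B)) unsat w.r.t. T
   open: L(x₀) ⊇ {C, ¬B, ∃r.¬A} (+ ∃-successors)
2. Hence (∃r.¬A ⊓ C) ⊑ (C ⊓ B): not entailed.

No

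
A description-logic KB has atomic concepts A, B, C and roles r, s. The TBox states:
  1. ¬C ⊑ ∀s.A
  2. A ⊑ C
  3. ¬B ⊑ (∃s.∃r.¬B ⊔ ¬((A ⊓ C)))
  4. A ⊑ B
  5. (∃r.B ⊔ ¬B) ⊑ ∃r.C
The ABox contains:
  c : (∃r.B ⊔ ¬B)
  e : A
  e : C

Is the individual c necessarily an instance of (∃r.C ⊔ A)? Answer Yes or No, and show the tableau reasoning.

Yes

1. c : (∃r.C ⊔ A)?  L(c) = {(∃r.B ⊔ ¬B)} ∪ {(∀r.¬C ⊓ ¬A)}
   clash {C, ¬C} at an ∃-successor — c ∈ (∃r.C ⊔ A)
2. Hence c : (∃r.C ⊔ A): entailed.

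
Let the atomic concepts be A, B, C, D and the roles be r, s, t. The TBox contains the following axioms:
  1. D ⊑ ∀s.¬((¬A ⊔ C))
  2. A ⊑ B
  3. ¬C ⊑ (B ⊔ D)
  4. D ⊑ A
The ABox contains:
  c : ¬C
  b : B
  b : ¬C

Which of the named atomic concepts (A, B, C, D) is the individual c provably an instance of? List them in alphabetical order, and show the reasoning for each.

1. c : A?  L(c) = {¬C} ∪ {¬A}
   apply at c: ¬C⊑(B ⊔ D)
   open: L(c) ⊇ {B, ¬A, ¬C, ¬D} — c ∉ A possible
2. c : B?  L(c) = {¬C} ∪ {¬B}
   clash {B, ¬B} at c — c ∈ B
3. c : C?  L(c) = {¬C} ∪ {¬C}
   apply at c: ¬C⊑(B ⊔ D)
   open: L(c) ⊇ {B, ¬C, ¬D} — c ∉ C possible
4. c : D?  L(c) = {¬C} ∪ {¬D}
   apply at c: ¬C⊑(B ⊔ D)
   open: L(c) ⊇ {B, ¬C, ¬D} — c ∉ D possible
5. Entailed for c: {B}

{B}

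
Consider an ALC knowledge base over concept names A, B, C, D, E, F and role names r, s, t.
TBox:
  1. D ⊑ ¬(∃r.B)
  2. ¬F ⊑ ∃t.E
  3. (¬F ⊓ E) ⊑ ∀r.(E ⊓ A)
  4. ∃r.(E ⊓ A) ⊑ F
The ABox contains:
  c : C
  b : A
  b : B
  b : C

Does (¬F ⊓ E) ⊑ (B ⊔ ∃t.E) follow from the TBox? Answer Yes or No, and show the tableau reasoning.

1. (¬F ⊓ E) ⊑ (B ⊔ ∃t.E)  ⇔  ((¬F ⊓ E) ⊓ (¬B ⊓ ∀t.¬E)) unsat w.r.t. T
   all branches close; clash {F, ¬F} at x₀
2. Hence (¬F ⊓ E) ⊑ (B ⊔ ∃t.E): entailed.

Yes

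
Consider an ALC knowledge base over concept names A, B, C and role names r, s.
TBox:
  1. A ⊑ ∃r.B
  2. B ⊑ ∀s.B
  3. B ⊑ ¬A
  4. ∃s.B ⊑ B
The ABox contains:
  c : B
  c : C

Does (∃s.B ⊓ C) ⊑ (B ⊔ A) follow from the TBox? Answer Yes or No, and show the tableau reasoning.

1. (∃s.B ⊓ C) ⊑ (B ⊔ A)  ⇔  ((∃s.B ⊓ C) ⊓ (¬B ⊓ ¬A)) unsat w.r.t. T
   all branches close; clash {B, ¬B} at x₀
2. Hence (∃s.B ⊓ C) ⊑ (B ⊔ A): entailed.

Yes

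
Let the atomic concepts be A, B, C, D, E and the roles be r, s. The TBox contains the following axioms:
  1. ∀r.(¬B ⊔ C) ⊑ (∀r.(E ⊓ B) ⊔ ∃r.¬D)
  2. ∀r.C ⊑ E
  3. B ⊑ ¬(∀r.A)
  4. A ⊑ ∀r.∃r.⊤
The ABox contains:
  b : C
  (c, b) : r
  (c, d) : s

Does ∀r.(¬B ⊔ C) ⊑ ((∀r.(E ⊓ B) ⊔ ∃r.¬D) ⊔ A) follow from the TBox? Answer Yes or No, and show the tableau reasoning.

Yes

1. ∀r.(¬B ⊔ C) ⊑ ((∀r.(E ⊓ B) ⊔ ∃r.¬D) ⊔ A)  ⇔  (∀r.(¬B ⊔ C) ⊓ ((∃r.(¬E ⊔ ¬B) ⊓ ∀r.D) ⊓ ¬A)) unsat w.r.t. T
   all branches close; clash {D, ¬D} at an ∃-successor
2. Hence ∀r.(¬B ⊔ C) ⊑ ((∀r.(E ⊓ B) ⊔ ∃r.¬D) ⊔ A): entailed.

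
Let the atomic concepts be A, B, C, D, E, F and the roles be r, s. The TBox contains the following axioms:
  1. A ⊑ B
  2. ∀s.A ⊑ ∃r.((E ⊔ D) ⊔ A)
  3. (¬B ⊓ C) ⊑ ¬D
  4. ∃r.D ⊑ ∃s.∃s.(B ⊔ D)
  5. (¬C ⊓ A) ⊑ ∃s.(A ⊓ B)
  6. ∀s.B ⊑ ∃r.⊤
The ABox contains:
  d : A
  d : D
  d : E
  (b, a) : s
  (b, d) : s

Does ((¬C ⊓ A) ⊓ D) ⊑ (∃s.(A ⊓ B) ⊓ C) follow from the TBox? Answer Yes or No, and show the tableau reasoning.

No

1. ((¬C ⊓ A) ⊓ D) ⊑ (∃s.(A ⊓ B) ⊓ C)  ⇔  (((¬C ⊓ A) ⊓ D) ⊓ (∀s.(¬A ⊔ ¬B) ⊔ ¬C)) unsat w.r.t. T
   apply at x₀: A⊑B; (¬C ⊓ A)⊑∃s.(A ⊓ B)
   open: L(x₀) ⊇ {A, B, D, ¬C, ∀r.¬D, …} (+ ∃-successors)
2. Hence ((¬C ⊓ A) ⊓ D) ⊑ (∃s.(A ⊓ B) ⊓ C): not entailed.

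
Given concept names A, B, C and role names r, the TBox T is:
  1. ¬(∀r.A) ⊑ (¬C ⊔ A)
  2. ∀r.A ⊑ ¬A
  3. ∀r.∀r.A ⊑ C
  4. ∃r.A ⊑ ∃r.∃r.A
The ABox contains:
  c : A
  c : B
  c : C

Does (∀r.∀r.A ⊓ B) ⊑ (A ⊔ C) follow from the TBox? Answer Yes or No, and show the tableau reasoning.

1. (∀r.∀r.A ⊓ B) ⊑ (A ⊔ C)  ⇔  ((∀r.∀r.A ⊓ B) ⊓ (¬A ⊓ ¬C)) unsat w.r.t. T
   all branches close; clash {C, ¬C} at x₀
2. Hence (∀r.∀r.A ⊓ B) ⊑ (A ⊔ C): entailed.

Yes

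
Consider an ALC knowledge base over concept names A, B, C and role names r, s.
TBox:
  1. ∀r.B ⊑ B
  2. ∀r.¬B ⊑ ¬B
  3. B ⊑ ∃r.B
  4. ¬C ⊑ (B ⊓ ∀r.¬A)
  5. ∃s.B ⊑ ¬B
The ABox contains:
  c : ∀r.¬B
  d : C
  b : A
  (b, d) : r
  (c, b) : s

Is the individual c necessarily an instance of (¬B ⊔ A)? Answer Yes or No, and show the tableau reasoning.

1. c : (¬B ⊔ A)?  L(c) = {∀r.¬B} ∪ {(B ⊓ ¬A)}
   clash {B, ¬B} at c — c ∈ (¬B ⊔ A)
2. Hence c : (¬B ⊔ A): entailed.

Yes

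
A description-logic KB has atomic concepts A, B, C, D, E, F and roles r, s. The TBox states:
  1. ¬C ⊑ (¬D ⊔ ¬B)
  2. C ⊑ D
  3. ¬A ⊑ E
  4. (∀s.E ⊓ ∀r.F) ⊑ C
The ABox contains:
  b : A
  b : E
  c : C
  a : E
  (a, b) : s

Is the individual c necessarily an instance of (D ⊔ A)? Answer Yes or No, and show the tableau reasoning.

Yes

1. c : (D ⊔ A)?  L(c) = {C} ∪ {(¬D ⊓ ¬A)}
   clash {D, ¬D} at c — c ∈ (D ⊔ A)
2. Hence c : (D ⊔ A): entailed.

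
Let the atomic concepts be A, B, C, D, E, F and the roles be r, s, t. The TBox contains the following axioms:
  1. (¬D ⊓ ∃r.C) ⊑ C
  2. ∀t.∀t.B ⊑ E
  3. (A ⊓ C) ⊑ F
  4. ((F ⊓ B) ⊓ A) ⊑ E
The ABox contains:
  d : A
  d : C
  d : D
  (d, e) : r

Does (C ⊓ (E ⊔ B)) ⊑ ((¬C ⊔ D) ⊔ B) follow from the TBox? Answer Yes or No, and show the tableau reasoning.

1. (C ⊓ (E ⊔ B)) ⊑ ((¬C ⊔ D) ⊔ B)  ⇔  ((C ⊓ (E ⊔ B)) ⊓ ((C ⊓ ¬D) ⊓ ¬B)) unsat w.r.t. T
   open: L(x₀) ⊇ {C, E, ¬A, ¬B, ¬D}
2. Hence (C ⊓ (E ⊔ B)) ⊑ ((¬C ⊔ D) ⊔ B): not entailed.

No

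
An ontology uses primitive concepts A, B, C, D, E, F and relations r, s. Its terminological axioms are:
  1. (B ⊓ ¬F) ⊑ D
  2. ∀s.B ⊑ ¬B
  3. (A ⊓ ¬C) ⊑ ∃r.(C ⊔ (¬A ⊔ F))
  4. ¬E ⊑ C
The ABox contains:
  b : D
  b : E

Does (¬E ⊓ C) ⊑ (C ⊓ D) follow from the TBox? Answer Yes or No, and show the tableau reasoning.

No

1. (¬E ⊓ C) ⊑ (C ⊓ D)  ⇔  ((¬E ⊓ C) ⊓ (¬C ⊔ ¬D)) unsat w.r.t. T
   open: L(x₀) ⊇ {C, ¬B, ¬D, ¬E}
2. Hence (¬E ⊓ C) ⊑ (C ⊓ D): not entailed.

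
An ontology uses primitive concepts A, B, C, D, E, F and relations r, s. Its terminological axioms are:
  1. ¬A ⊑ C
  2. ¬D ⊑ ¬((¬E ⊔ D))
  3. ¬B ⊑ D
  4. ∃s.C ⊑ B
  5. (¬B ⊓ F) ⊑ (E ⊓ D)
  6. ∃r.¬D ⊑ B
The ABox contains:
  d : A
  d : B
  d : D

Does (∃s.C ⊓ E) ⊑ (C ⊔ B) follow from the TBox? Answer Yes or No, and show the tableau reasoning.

1. (∃s.C ⊓ E) ⊑ (C ⊔ B)  ⇔  ((∃s.C ⊓ E) ⊓ (¬C ⊓ ¬B)) unsat w.r.t. T
   all branches close; clash {C, ¬C} at x₀
2. Hence (∃s.C ⊓ E) ⊑ (C ⊔ B): entailed.

Yes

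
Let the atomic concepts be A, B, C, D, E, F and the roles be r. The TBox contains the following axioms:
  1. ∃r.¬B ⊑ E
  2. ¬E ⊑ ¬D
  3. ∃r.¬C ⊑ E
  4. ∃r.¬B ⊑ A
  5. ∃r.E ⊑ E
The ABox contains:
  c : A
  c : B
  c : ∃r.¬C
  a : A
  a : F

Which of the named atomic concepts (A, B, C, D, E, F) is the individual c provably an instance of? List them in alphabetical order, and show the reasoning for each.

1. c : A?  L(c) = {A, B, ∃r.¬C} ∪ {¬A}
   clash {A, ¬A} at c — c ∈ A
2. c : B?  L(c) = {A, B, ∃r.¬C} ∪ {¬B}
   clash {B, ¬B} at c — c ∈ B
3. c : C?  L(c) = {A, B, ∃r.¬C} ∪ {¬C}
   apply at c: ∃r.¬C⊑E
   open: L(c) ⊇ {A, B, E, ¬C, ∃r.¬C} (+ ∃-successors) — c ∉ C possible
4. c : D?  L(c) = {A, B, ∃r.¬C} ∪ {¬D}
   apply at c: ∃r.¬C⊑E
   open: L(c) ⊇ {A, B, E, ¬D, ∀r.B, …} (+ ∃-successors) — c ∉ D possible
5. c : E?  L(c) = {A, B, ∃r.¬C} ∪ {¬E}
   clash {E, ¬E} at c — c ∈ E
6. c : F?  L(c) = {A, B, ∃r.¬C} ∪ {¬F}
   apply at c: ∃r.¬C⊑E
   open: L(c) ⊇ {A, B, E, ¬F, ∃r.¬C} (+ ∃-successors) — c ∉ F possible
7. Entailed for c: {A, B, E}

{A, B, E}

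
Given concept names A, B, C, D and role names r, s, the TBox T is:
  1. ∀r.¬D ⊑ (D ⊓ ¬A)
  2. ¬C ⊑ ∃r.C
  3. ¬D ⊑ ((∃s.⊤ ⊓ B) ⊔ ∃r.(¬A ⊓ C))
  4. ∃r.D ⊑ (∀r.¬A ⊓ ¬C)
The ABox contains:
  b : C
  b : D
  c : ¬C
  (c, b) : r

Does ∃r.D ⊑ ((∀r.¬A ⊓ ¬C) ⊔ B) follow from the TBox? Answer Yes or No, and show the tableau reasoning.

Yes

1. ∃r.D ⊑ ((∀r.¬A ⊓ ¬C) ⊔ B)  ⇔  (∃r.D ⊓ ((∃r.A ⊔ C) ⊓ ¬B)) unsat w.r.t. T
   all branches close; clash {C, ¬C} at x₀
2. Hence ∃r.D ⊑ ((∀r.¬A ⊓ ¬C) ⊔ B): entailed.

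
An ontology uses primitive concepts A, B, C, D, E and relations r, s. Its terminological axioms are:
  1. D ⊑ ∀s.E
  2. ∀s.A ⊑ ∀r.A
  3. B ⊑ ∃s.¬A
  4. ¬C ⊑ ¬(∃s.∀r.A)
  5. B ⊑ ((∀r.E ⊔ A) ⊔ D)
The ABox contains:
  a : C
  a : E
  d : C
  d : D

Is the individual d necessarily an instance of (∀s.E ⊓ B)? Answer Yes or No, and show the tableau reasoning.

No

1. d : (∀s.E ⊓ B)?  L(d) = {C, D} ∪ {(∃s.¬E ⊔ ¬B)}
   apply at d: D⊑∀s.E
   open: L(d) ⊇ {C, D, ¬B, ∀s.E, ∃s.¬A} (+ ∃-successors) — d ∉ (∀s.E ⊓ B) possible
2. Hence d : (∀s.E ⊓ B): not entailed.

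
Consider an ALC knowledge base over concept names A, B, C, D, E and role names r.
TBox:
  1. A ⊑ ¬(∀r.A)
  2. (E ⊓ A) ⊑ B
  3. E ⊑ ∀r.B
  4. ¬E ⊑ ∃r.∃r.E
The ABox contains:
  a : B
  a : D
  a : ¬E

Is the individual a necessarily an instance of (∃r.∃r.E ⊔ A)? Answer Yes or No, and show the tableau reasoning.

1. a : (∃r.∃r.E ⊔ A)?  L(a) = {B, D, ¬E} ∪ {(∀r.∀r.¬E ⊓ ¬A)}
   clash {E, ¬E} at an ∃-successor — a ∈ (∃r.∃r.E ⊔ A)
2. Hence a : (∃r.∃r.E ⊔ A): entailed.

Yes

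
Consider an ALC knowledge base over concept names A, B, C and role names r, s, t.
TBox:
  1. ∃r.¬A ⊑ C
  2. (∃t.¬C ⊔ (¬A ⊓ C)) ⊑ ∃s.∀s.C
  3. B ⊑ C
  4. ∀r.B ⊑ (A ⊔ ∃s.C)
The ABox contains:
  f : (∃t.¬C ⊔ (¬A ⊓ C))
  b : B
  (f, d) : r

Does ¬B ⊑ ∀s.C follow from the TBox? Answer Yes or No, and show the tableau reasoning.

1. ¬B ⊑ ∀s.C  ⇔  (¬B ⊓ ∃s.¬C) unsat w.r.t. T
   open: L(x₀) ⊇ {A, ¬B, ∀r.A, ∀t.C, ∃r.¬B, …} (+ ∃-successors)
2. Hence ¬B ⊑ ∀s.C: not entailed.

No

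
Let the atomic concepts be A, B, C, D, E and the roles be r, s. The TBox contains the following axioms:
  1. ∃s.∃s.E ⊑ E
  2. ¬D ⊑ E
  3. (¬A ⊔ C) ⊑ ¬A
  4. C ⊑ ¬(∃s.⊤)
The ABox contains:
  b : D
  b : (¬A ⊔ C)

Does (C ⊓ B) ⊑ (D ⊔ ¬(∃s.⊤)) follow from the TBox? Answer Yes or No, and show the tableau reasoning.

1. (C ⊓ B) ⊑ (D ⊔ ¬(∃s.⊤))  ⇔  ((C ⊓ B) ⊓ (¬D ⊓ ∃s.⊤)) unsat w.r.t. T
   all branches close; clash ⊥ at an ∃-successor
2. Hence (C ⊓ B) ⊑ (D ⊔ ¬(∃s.⊤)): entailed.

Yes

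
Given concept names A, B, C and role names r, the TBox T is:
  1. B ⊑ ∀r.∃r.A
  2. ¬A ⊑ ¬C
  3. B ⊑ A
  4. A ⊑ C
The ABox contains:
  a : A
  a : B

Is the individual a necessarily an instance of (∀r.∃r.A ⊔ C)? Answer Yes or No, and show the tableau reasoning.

Yes

1. a : (∀r.∃r.A ⊔ C)?  L(a) = {A, B} ∪ {(∃r.∀r.¬A ⊓ ¬C)}
   clash {C, ¬C} at a — a ∈ (∀r.∃r.A ⊔ C)
2. Hence a : (∀r.∃r.A ⊔ C): entailed.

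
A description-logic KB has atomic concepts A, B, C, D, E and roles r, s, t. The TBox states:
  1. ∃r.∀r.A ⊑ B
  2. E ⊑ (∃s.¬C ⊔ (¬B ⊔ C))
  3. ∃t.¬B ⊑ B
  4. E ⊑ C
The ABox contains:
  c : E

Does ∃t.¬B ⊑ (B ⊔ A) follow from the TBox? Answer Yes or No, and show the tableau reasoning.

Yes

1. ∃t.¬B ⊑ (B ⊔ A)  ⇔  (∃t.¬B ⊓ (¬B ⊓ ¬A)) unsat w.r.t. T
   all branches close; clash {B, ¬B} at x₀
2. Hence ∃t.¬B ⊑ (B ⊔ A): entailed.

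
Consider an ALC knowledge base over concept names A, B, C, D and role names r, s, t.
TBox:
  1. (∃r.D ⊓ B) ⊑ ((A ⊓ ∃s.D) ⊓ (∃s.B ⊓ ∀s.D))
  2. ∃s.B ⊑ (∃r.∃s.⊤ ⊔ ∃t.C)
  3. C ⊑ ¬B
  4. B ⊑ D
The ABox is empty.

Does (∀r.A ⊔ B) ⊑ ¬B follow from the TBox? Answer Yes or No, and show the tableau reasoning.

1. (∀r.A ⊔ B) ⊑ ¬B  ⇔  ((∀r.A ⊔ B) ⊓ B) unsat w.r.t. T
   apply at x₀: B⊑D
   open: L(x₀) ⊇ {B, D, ¬C, ∀r.¬D, ∀s.¬B}
2. Hence (∀r.A ⊔ B) ⊑ ¬B: not entailed.

No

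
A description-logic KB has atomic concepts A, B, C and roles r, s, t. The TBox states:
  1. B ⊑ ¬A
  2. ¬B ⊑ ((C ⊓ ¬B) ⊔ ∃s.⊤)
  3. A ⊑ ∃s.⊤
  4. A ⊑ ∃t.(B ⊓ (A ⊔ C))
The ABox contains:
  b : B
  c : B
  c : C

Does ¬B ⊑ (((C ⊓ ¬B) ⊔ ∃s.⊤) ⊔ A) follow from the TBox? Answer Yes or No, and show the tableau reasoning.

1. ¬B ⊑ (((C ⊓ ¬B) ⊔ ∃s.⊤) ⊔ A)  ⇔  (¬B ⊓ (((¬C ⊔ B) ⊓ ∀s.⊥) ⊓ ¬A)) unsat w.r.t. T
   all branches close; clash {B, ¬B} at x₀
2. Hence ¬B ⊑ (((C ⊓ ¬B) ⊔ ∃s.⊤) ⊔ A): entailed.

Yes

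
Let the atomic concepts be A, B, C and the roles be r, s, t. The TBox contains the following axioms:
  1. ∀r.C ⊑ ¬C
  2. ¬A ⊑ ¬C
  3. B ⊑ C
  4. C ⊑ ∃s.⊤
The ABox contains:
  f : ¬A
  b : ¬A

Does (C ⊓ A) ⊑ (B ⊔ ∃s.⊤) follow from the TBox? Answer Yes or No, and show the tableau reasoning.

Yes

1. (C ⊓ A) ⊑ (B ⊔ ∃s.⊤)  ⇔  ((C ⊓ A) ⊓ (¬B ⊓ ∀s.⊥)) unsat w.r.t. T
   all branches close; clash {C, ¬C} at x₀
2. Hence (C ⊓ A) ⊑ (B ⊔ ∃s.⊤): entailed.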